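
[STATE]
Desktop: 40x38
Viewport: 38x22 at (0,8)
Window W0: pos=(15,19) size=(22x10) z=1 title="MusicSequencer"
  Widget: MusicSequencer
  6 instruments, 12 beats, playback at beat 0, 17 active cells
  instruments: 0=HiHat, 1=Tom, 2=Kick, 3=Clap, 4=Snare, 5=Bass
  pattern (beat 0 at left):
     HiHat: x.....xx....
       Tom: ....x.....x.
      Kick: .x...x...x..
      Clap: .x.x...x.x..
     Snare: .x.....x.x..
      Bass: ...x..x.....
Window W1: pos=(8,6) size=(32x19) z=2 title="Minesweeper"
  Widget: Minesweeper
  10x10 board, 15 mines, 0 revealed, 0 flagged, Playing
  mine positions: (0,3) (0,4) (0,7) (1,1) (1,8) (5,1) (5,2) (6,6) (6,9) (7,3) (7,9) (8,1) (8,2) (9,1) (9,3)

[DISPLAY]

        ┠─────────────────────────────
        ┃■■■■■■■■■■                   
        ┃■■■■■■■■■■                   
        ┃■■■■■■■■■■                   
        ┃■■■■■■■■■■                   
        ┃■■■■■■■■■■                   
        ┃■■■■■■■■■■                   
        ┃■■■■■■■■■■                   
        ┃■■■■■■■■■■                   
        ┃■■■■■■■■■■                   
        ┃■■■■■■■■■■                   
        ┃                             
        ┃                             
        ┃                             
        ┃                             
        ┃                             
        ┗━━━━━━━━━━━━━━━━━━━━━━━━━━━━━
               ┃  Kick·█···█···█··  ┃ 
               ┃  Clap·█·█···█·█··  ┃ 
               ┃ Snare·█·····█·█··  ┃ 
               ┗━━━━━━━━━━━━━━━━━━━━┛ 
                                      


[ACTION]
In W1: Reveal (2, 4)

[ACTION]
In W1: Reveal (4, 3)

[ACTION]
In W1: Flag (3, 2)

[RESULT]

        ┠─────────────────────────────
        ┃■■■■■■■■■■                   
        ┃■■222112■■                   
        ┃111    111                   
        ┃                             
        ┃1221                         
        ┃■■■1 11111                   
        ┃■■■211■■■■                   
        ┃■■■■■■■■■■                   
        ┃■■■■■■■■■■                   
        ┃■■■■■■■■■■                   
        ┃                             
        ┃                             
        ┃                             
        ┃                             
        ┃                             
        ┗━━━━━━━━━━━━━━━━━━━━━━━━━━━━━
               ┃  Kick·█···█···█··  ┃ 
               ┃  Clap·█·█···█·█··  ┃ 
               ┃ Snare·█·····█·█··  ┃ 
               ┗━━━━━━━━━━━━━━━━━━━━┛ 
                                      


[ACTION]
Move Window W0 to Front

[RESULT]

        ┠─────────────────────────────
        ┃■■■■■■■■■■                   
        ┃■■222112■■                   
        ┃111    111                   
        ┃                             
        ┃1221                         
        ┃■■■1 11111                   
        ┃■■■211■■■■                   
        ┃■■■■■■■■■■                   
        ┃■■■■■■■■■■                   
        ┃■■■■■■■■■■                   
        ┃      ┏━━━━━━━━━━━━━━━━━━━━┓ 
        ┃      ┃ MusicSequencer     ┃ 
        ┃      ┠────────────────────┨ 
        ┃      ┃      ▼12345678901  ┃ 
        ┃      ┃ HiHat█·····██····  ┃ 
        ┗━━━━━━┃   Tom····█·····█·  ┃━
               ┃  Kick·█···█···█··  ┃ 
               ┃  Clap·█·█···█·█··  ┃ 
               ┃ Snare·█·····█·█··  ┃ 
               ┗━━━━━━━━━━━━━━━━━━━━┛ 
                                      


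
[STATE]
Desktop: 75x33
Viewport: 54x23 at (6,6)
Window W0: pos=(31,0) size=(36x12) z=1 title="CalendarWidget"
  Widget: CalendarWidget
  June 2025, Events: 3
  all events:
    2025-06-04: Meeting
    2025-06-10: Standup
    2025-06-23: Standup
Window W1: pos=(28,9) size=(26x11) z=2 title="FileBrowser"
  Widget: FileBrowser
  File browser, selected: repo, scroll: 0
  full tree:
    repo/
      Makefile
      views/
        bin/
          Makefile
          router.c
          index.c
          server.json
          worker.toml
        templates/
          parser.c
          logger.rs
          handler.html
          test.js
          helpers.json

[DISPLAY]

                         ┃ 2  3  4*  5  6  7  8       
                         ┃ 9 10* 11 12 13 14 15       
                         ┃16 17 18 19 20 21 22        
                      ┏━━━━━━━━━━━━━━━━━━━━━━━━┓      
                      ┃ FileBrowser            ┃      
                      ┠────────────────────────┨━━━━━━
                      ┃> [-] repo/             ┃      
                      ┃    Makefile            ┃      
                      ┃    [+] views/          ┃      
                      ┃                        ┃      
                      ┃                        ┃      
                      ┃                        ┃      
                      ┃                        ┃      
                      ┗━━━━━━━━━━━━━━━━━━━━━━━━┛      
                                                      
                                                      
                                                      
                                                      
                                                      
                                                      
                                                      
                                                      
                                                      


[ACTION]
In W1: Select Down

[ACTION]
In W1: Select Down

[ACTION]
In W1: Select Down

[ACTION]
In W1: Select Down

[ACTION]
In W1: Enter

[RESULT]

                         ┃ 2  3  4*  5  6  7  8       
                         ┃ 9 10* 11 12 13 14 15       
                         ┃16 17 18 19 20 21 22        
                      ┏━━━━━━━━━━━━━━━━━━━━━━━━┓      
                      ┃ FileBrowser            ┃      
                      ┠────────────────────────┨━━━━━━
                      ┃  [-] repo/             ┃      
                      ┃    Makefile            ┃      
                      ┃  > [-] views/          ┃      
                      ┃      [+] bin/          ┃      
                      ┃      [+] templates/    ┃      
                      ┃                        ┃      
                      ┃                        ┃      
                      ┗━━━━━━━━━━━━━━━━━━━━━━━━┛      
                                                      
                                                      
                                                      
                                                      
                                                      
                                                      
                                                      
                                                      
                                                      


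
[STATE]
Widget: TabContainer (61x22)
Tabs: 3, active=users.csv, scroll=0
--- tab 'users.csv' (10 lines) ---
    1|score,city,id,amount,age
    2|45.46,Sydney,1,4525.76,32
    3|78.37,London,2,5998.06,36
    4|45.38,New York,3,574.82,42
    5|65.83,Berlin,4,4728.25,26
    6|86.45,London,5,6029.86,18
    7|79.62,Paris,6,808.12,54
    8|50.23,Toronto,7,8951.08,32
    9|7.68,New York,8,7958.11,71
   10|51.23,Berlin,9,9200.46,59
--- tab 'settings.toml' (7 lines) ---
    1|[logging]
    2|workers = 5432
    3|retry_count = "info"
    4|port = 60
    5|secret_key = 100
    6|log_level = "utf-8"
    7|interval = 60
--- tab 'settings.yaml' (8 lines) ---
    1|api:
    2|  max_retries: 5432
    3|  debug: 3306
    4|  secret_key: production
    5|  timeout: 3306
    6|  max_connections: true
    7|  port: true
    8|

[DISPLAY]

[users.csv]│ settings.toml │ settings.yaml                   
─────────────────────────────────────────────────────────────
score,city,id,amount,age                                     
45.46,Sydney,1,4525.76,32                                    
78.37,London,2,5998.06,36                                    
45.38,New York,3,574.82,42                                   
65.83,Berlin,4,4728.25,26                                    
86.45,London,5,6029.86,18                                    
79.62,Paris,6,808.12,54                                      
50.23,Toronto,7,8951.08,32                                   
7.68,New York,8,7958.11,71                                   
51.23,Berlin,9,9200.46,59                                    
                                                             
                                                             
                                                             
                                                             
                                                             
                                                             
                                                             
                                                             
                                                             
                                                             


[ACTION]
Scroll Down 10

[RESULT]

[users.csv]│ settings.toml │ settings.yaml                   
─────────────────────────────────────────────────────────────
51.23,Berlin,9,9200.46,59                                    
                                                             
                                                             
                                                             
                                                             
                                                             
                                                             
                                                             
                                                             
                                                             
                                                             
                                                             
                                                             
                                                             
                                                             
                                                             
                                                             
                                                             
                                                             
                                                             


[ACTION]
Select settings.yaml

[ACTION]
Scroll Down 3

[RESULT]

 users.csv │ settings.toml │[settings.yaml]                  
─────────────────────────────────────────────────────────────
  secret_key: production                                     
  timeout: 3306                                              
  max_connections: true                                      
  port: true                                                 
                                                             
                                                             
                                                             
                                                             
                                                             
                                                             
                                                             
                                                             
                                                             
                                                             
                                                             
                                                             
                                                             
                                                             
                                                             
                                                             


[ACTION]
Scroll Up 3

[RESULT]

 users.csv │ settings.toml │[settings.yaml]                  
─────────────────────────────────────────────────────────────
api:                                                         
  max_retries: 5432                                          
  debug: 3306                                                
  secret_key: production                                     
  timeout: 3306                                              
  max_connections: true                                      
  port: true                                                 
                                                             
                                                             
                                                             
                                                             
                                                             
                                                             
                                                             
                                                             
                                                             
                                                             
                                                             
                                                             
                                                             


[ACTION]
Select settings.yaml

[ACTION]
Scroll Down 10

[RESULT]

 users.csv │ settings.toml │[settings.yaml]                  
─────────────────────────────────────────────────────────────
                                                             
                                                             
                                                             
                                                             
                                                             
                                                             
                                                             
                                                             
                                                             
                                                             
                                                             
                                                             
                                                             
                                                             
                                                             
                                                             
                                                             
                                                             
                                                             
                                                             


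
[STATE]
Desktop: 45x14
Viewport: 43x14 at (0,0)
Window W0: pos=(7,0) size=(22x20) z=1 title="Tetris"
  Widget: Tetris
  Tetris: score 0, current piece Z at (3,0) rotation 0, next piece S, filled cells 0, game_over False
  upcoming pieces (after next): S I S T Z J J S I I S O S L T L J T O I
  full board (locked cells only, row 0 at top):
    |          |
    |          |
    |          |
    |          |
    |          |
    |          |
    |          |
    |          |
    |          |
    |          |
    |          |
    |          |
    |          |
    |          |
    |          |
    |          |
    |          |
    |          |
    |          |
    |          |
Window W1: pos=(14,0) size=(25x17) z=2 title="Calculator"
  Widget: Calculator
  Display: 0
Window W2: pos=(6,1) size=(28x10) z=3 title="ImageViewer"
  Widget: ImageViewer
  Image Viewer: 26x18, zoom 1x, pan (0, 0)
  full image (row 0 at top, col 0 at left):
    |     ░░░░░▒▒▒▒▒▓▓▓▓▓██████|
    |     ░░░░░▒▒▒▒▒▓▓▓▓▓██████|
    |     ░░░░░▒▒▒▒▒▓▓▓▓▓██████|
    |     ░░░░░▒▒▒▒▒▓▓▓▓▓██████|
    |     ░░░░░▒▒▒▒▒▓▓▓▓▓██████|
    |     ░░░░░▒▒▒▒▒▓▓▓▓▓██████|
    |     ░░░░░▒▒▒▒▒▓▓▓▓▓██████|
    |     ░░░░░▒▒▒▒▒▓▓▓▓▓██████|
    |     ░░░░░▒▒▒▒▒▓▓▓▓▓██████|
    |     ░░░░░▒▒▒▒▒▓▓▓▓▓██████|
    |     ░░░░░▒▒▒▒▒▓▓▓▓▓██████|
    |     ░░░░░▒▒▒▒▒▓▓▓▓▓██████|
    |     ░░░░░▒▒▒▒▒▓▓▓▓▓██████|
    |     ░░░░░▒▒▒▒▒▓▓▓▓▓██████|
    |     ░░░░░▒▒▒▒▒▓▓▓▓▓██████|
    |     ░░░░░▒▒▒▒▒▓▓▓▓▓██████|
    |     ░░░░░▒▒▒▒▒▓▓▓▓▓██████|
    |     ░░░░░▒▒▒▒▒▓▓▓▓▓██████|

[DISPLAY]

       ┏━━━━━━┏━━━━━━━━━━━━━━━━━━━━━━━┓    
      ┏━━━━━━━━━━━━━━━━━━━━━━━━━━┓    ┃    
      ┃ ImageViewer              ┃────┨    
      ┠──────────────────────────┨   0┃    
      ┃     ░░░░░▒▒▒▒▒▓▓▓▓▓██████┃    ┃    
      ┃     ░░░░░▒▒▒▒▒▓▓▓▓▓██████┃    ┃    
      ┃     ░░░░░▒▒▒▒▒▓▓▓▓▓██████┃    ┃    
      ┃     ░░░░░▒▒▒▒▒▓▓▓▓▓██████┃    ┃    
      ┃     ░░░░░▒▒▒▒▒▓▓▓▓▓██████┃    ┃    
      ┃     ░░░░░▒▒▒▒▒▓▓▓▓▓██████┃    ┃    
      ┗━━━━━━━━━━━━━━━━━━━━━━━━━━┛    ┃    
       ┃      ┃│ 0 │ . │ = │ + │      ┃    
       ┃      ┃├───┼───┼───┼───┤      ┃    
       ┃      ┃│ C │ MC│ MR│ M+│      ┃    


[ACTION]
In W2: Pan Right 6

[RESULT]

       ┏━━━━━━┏━━━━━━━━━━━━━━━━━━━━━━━┓    
      ┏━━━━━━━━━━━━━━━━━━━━━━━━━━┓    ┃    
      ┃ ImageViewer              ┃────┨    
      ┠──────────────────────────┨   0┃    
      ┃░░░░▒▒▒▒▒▓▓▓▓▓██████      ┃    ┃    
      ┃░░░░▒▒▒▒▒▓▓▓▓▓██████      ┃    ┃    
      ┃░░░░▒▒▒▒▒▓▓▓▓▓██████      ┃    ┃    
      ┃░░░░▒▒▒▒▒▓▓▓▓▓██████      ┃    ┃    
      ┃░░░░▒▒▒▒▒▓▓▓▓▓██████      ┃    ┃    
      ┃░░░░▒▒▒▒▒▓▓▓▓▓██████      ┃    ┃    
      ┗━━━━━━━━━━━━━━━━━━━━━━━━━━┛    ┃    
       ┃      ┃│ 0 │ . │ = │ + │      ┃    
       ┃      ┃├───┼───┼───┼───┤      ┃    
       ┃      ┃│ C │ MC│ MR│ M+│      ┃    


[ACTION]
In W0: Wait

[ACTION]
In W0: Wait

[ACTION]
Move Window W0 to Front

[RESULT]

       ┏━━━━━━━━━━━━━━━━━━━━┓━━━━━━━━━┓    
      ┏┃ Tetris             ┃━━━━┓    ┃    
      ┃┠────────────────────┨    ┃────┨    
      ┠┃          │Next:    ┃────┨   0┃    
      ┃┃          │ ░░      ┃    ┃    ┃    
      ┃┃          │░░       ┃    ┃    ┃    
      ┃┃          │         ┃    ┃    ┃    
      ┃┃          │         ┃    ┃    ┃    
      ┃┃          │         ┃    ┃    ┃    
      ┃┃          │Score:   ┃    ┃    ┃    
      ┗┃          │0        ┃━━━━┛    ┃    
       ┃          │         ┃+ │      ┃    
       ┃          │         ┃──┤      ┃    
       ┃          │         ┃M+│      ┃    


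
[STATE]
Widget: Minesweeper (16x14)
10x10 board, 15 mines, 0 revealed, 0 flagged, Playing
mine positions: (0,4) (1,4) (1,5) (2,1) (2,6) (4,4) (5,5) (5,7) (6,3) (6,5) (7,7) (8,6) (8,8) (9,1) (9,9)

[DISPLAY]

■■■■■■■■■■      
■■■■■■■■■■      
■■■■■■■■■■      
■■■■■■■■■■      
■■■■■■■■■■      
■■■■■■■■■■      
■■■■■■■■■■      
■■■■■■■■■■      
■■■■■■■■■■      
■■■■■■■■■■      
                
                
                
                


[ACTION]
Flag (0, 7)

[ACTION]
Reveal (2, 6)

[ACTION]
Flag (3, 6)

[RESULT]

■■■■✹■■⚑■■      
■■■■✹✹■■■■      
■✹■■■■✹■■■      
■■■■■■■■■■      
■■■■✹■■■■■      
■■■■■✹■✹■■      
■■■✹■✹■■■■      
■■■■■■■✹■■      
■■■■■■✹■✹■      
■✹■■■■■■■✹      
                
                
                
                


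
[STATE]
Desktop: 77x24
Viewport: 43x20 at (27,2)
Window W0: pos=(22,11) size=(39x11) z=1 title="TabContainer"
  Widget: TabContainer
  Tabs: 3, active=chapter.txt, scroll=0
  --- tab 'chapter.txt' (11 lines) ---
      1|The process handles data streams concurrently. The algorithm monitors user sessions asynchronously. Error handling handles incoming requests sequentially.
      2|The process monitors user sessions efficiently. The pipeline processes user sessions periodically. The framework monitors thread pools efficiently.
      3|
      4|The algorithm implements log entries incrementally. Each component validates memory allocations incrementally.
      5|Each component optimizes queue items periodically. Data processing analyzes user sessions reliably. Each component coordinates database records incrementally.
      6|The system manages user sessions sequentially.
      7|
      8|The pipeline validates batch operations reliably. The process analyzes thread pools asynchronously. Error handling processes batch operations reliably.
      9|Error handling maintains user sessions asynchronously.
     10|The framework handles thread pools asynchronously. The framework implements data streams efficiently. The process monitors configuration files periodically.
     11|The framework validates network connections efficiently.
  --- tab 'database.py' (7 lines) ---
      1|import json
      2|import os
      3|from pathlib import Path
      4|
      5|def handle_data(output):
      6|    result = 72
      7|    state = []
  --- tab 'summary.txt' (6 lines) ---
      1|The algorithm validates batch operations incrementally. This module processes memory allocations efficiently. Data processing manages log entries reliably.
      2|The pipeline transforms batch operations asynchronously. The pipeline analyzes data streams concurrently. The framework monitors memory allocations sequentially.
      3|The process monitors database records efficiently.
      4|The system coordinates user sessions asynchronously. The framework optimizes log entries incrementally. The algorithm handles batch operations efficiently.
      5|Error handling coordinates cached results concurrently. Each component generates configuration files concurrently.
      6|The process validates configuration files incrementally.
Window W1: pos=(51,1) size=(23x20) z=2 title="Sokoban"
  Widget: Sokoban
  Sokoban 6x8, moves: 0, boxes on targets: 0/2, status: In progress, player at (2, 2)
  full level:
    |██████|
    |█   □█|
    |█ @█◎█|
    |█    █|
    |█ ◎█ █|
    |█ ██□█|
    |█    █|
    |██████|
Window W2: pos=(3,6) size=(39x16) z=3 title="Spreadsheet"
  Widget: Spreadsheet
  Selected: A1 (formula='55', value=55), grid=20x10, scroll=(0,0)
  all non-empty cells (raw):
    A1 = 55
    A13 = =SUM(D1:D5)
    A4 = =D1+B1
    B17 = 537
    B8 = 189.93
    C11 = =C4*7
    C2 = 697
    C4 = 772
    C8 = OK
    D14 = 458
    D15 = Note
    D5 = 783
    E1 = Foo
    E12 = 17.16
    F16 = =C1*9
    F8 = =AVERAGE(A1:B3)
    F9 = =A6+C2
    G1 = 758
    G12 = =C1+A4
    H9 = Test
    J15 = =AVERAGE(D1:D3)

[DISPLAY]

                        ┃ Sokoban          
                        ┠──────────────────
                        ┃██████            
                        ┃█   □█            
━━━━━━━━━━━━━━┓         ┃█ @█◎█            
              ┃         ┃█    █            
──────────────┨         ┃█ ◎█ █            
              ┃         ┃█ ██□█            
C       D     ┃         ┃█    █            
--------------┃━━━━━━━━━┃██████            
    0       0F┃         ┃Moves: 0  0/2     
  697       0 ┃─────────┃                  
    0       0 ┃base.py │┃                  
  772       0 ┃─────────┃                  
    0     783 ┃ data str┃                  
    0       0 ┃s user se┃                  
    0       0 ┃         ┃                  
            0 ┃ments log┃                  
    0       0 ┃mizes que┗━━━━━━━━━━━━━━━━━━
━━━━━━━━━━━━━━┛━━━━━━━━━━━━━━━━━━┛         


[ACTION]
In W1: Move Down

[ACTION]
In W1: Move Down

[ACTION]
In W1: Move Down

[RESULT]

                        ┃ Sokoban          
                        ┠──────────────────
                        ┃██████            
                        ┃█   □█            
━━━━━━━━━━━━━━┓         ┃█  █◎█            
              ┃         ┃█    █            
──────────────┨         ┃█ +█ █            
              ┃         ┃█ ██□█            
C       D     ┃         ┃█    █            
--------------┃━━━━━━━━━┃██████            
    0       0F┃         ┃Moves: 2  0/2     
  697       0 ┃─────────┃                  
    0       0 ┃base.py │┃                  
  772       0 ┃─────────┃                  
    0     783 ┃ data str┃                  
    0       0 ┃s user se┃                  
    0       0 ┃         ┃                  
            0 ┃ments log┃                  
    0       0 ┃mizes que┗━━━━━━━━━━━━━━━━━━
━━━━━━━━━━━━━━┛━━━━━━━━━━━━━━━━━━┛         


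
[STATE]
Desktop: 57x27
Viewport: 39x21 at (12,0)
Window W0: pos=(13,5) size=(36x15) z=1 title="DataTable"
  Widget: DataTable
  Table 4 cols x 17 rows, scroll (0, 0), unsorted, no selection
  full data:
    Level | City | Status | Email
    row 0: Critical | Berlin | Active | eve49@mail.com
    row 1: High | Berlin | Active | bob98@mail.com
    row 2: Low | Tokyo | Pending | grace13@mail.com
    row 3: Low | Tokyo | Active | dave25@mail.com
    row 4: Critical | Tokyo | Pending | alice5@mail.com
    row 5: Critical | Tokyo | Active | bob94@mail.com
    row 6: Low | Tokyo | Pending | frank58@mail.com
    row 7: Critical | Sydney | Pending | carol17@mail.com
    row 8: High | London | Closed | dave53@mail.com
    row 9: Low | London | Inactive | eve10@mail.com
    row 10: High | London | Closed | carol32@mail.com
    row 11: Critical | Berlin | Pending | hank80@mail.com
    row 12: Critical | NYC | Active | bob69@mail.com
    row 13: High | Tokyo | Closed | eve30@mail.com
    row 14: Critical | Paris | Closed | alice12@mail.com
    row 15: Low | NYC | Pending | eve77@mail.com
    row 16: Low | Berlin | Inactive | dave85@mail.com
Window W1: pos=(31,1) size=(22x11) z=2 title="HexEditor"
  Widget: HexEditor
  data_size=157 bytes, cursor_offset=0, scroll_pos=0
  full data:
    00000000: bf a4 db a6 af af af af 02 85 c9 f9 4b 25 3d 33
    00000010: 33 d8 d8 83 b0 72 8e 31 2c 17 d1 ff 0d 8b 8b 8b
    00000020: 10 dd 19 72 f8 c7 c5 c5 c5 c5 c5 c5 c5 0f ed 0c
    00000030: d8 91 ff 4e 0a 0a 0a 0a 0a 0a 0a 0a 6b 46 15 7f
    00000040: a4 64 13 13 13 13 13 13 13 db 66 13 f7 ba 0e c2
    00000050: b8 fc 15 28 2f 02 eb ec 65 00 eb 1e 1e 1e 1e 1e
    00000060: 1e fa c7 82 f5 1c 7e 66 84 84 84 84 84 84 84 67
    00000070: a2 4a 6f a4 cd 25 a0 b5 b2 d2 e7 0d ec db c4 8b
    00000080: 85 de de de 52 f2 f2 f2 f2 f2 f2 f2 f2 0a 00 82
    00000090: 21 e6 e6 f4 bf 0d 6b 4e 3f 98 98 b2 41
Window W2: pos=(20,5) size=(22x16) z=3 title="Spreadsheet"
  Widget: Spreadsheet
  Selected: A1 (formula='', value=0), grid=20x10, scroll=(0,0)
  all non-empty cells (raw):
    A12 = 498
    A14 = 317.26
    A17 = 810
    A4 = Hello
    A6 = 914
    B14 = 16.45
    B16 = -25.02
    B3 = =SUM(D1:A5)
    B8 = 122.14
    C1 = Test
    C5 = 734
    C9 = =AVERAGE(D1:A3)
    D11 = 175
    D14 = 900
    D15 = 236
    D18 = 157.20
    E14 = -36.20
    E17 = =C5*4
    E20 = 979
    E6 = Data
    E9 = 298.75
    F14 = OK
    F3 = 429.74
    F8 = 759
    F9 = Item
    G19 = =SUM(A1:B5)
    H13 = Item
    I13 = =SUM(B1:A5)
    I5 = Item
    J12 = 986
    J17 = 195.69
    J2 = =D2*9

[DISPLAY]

                                       
                   ┏━━━━━━━━━━━━━━━━━━━
                   ┃ HexEditor         
                   ┠───────────────────
                   ┃00000000  BF a4 db 
 ┏━━━━━━┏━━━━━━━━━━━━━━━━━━━━┓33 d8 d8 
 ┃ DataT┃ Spreadsheet        ┃10 dd 19 
 ┠──────┠────────────────────┨d8 91 ff 
 ┃Level ┃A1:                 ┃a4 64 13 
 ┃──────┃       A       B    ┃b8 fc 15 
 ┃Critic┃--------------------┃1e fa c7 
 ┃High  ┃  1      [0]       0┃━━━━━━━━━
 ┃Low   ┃  2        0       0┃ce13@m┃  
 ┃Low   ┃  3        0#CIRC!  ┃e25@ma┃  
 ┃Critic┃  4 Hello          0┃ce5@ma┃  
 ┃Critic┃  5        0       0┃94@mai┃  
 ┃Low   ┃  6      914       0┃nk58@m┃  
 ┃Critic┃  7        0       0┃ol17@m┃  
 ┃High  ┃  8        0  122.14┃e53@ma┃  
 ┗━━━━━━┃  9        0       0┃━━━━━━┛  
        ┗━━━━━━━━━━━━━━━━━━━━┛         


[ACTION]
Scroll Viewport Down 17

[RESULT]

 ┃ DataT┃ Spreadsheet        ┃10 dd 19 
 ┠──────┠────────────────────┨d8 91 ff 
 ┃Level ┃A1:                 ┃a4 64 13 
 ┃──────┃       A       B    ┃b8 fc 15 
 ┃Critic┃--------------------┃1e fa c7 
 ┃High  ┃  1      [0]       0┃━━━━━━━━━
 ┃Low   ┃  2        0       0┃ce13@m┃  
 ┃Low   ┃  3        0#CIRC!  ┃e25@ma┃  
 ┃Critic┃  4 Hello          0┃ce5@ma┃  
 ┃Critic┃  5        0       0┃94@mai┃  
 ┃Low   ┃  6      914       0┃nk58@m┃  
 ┃Critic┃  7        0       0┃ol17@m┃  
 ┃High  ┃  8        0  122.14┃e53@ma┃  
 ┗━━━━━━┃  9        0       0┃━━━━━━┛  
        ┗━━━━━━━━━━━━━━━━━━━━┛         
                                       
                                       
                                       
                                       
                                       
                                       


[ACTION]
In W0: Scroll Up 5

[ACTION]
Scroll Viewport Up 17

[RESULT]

                                       
                   ┏━━━━━━━━━━━━━━━━━━━
                   ┃ HexEditor         
                   ┠───────────────────
                   ┃00000000  BF a4 db 
 ┏━━━━━━┏━━━━━━━━━━━━━━━━━━━━┓33 d8 d8 
 ┃ DataT┃ Spreadsheet        ┃10 dd 19 
 ┠──────┠────────────────────┨d8 91 ff 
 ┃Level ┃A1:                 ┃a4 64 13 
 ┃──────┃       A       B    ┃b8 fc 15 
 ┃Critic┃--------------------┃1e fa c7 
 ┃High  ┃  1      [0]       0┃━━━━━━━━━
 ┃Low   ┃  2        0       0┃ce13@m┃  
 ┃Low   ┃  3        0#CIRC!  ┃e25@ma┃  
 ┃Critic┃  4 Hello          0┃ce5@ma┃  
 ┃Critic┃  5        0       0┃94@mai┃  
 ┃Low   ┃  6      914       0┃nk58@m┃  
 ┃Critic┃  7        0       0┃ol17@m┃  
 ┃High  ┃  8        0  122.14┃e53@ma┃  
 ┗━━━━━━┃  9        0       0┃━━━━━━┛  
        ┗━━━━━━━━━━━━━━━━━━━━┛         


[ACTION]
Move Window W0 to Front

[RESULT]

                                       
                   ┏━━━━━━━━━━━━━━━━━━━
                   ┃ HexEditor         
                   ┠───────────────────
                   ┃00000000  BF a4 db 
 ┏━━━━━━━━━━━━━━━━━━━━━━━━━━━━━━━━━━┓8 
 ┃ DataTable                        ┃9 
 ┠──────────────────────────────────┨f 
 ┃Level   │City  │Status  │Email    ┃3 
 ┃────────┼──────┼────────┼─────────┃5 
 ┃Critical│Berlin│Active  │eve49@mai┃7 
 ┃High    │Berlin│Active  │bob98@mai┃━━
 ┃Low     │Tokyo │Pending │grace13@m┃  
 ┃Low     │Tokyo │Active  │dave25@ma┃  
 ┃Critical│Tokyo │Pending │alice5@ma┃  
 ┃Critical│Tokyo │Active  │bob94@mai┃  
 ┃Low     │Tokyo │Pending │frank58@m┃  
 ┃Critical│Sydney│Pending │carol17@m┃  
 ┃High    │London│Closed  │dave53@ma┃  
 ┗━━━━━━━━━━━━━━━━━━━━━━━━━━━━━━━━━━┛  
        ┗━━━━━━━━━━━━━━━━━━━━┛         


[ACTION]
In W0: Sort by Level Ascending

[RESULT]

                                       
                   ┏━━━━━━━━━━━━━━━━━━━
                   ┃ HexEditor         
                   ┠───────────────────
                   ┃00000000  BF a4 db 
 ┏━━━━━━━━━━━━━━━━━━━━━━━━━━━━━━━━━━┓8 
 ┃ DataTable                        ┃9 
 ┠──────────────────────────────────┨f 
 ┃Level  ▲│City  │Status  │Email    ┃3 
 ┃────────┼──────┼────────┼─────────┃5 
 ┃Critical│Berlin│Active  │eve49@mai┃7 
 ┃Critical│Tokyo │Pending │alice5@ma┃━━
 ┃Critical│Tokyo │Active  │bob94@mai┃  
 ┃Critical│Sydney│Pending │carol17@m┃  
 ┃Critical│Berlin│Pending │hank80@ma┃  
 ┃Critical│NYC   │Active  │bob69@mai┃  
 ┃Critical│Paris │Closed  │alice12@m┃  
 ┃High    │Berlin│Active  │bob98@mai┃  
 ┃High    │London│Closed  │dave53@ma┃  
 ┗━━━━━━━━━━━━━━━━━━━━━━━━━━━━━━━━━━┛  
        ┗━━━━━━━━━━━━━━━━━━━━┛         


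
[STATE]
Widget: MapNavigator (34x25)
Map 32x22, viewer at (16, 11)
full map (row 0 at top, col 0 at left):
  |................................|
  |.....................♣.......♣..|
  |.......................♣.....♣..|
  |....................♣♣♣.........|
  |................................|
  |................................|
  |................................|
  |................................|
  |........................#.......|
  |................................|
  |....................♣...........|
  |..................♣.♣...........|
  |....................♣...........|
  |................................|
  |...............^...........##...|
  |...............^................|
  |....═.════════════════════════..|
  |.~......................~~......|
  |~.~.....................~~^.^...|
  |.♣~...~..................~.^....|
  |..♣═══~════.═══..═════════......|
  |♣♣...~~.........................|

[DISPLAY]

                                  
 ................................ 
 .....................♣.......♣.. 
 .......................♣.....♣.. 
 ....................♣♣♣......... 
 ................................ 
 ................................ 
 ................................ 
 ................................ 
 ........................#....... 
 ................................ 
 ....................♣........... 
 ................@.♣.♣........... 
 ....................♣........... 
 ................................ 
 ...............^...........##... 
 ...............^................ 
 ....═.════════════════════════.. 
 .~......................~~...... 
 ~.~.....................~~^.^... 
 .♣~...~..................~.^.... 
 ..♣═══~════.═══..═════════...... 
 ♣♣...~~......................... 
                                  
                                  


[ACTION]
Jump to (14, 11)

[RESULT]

                                  
   ...............................
   .....................♣.......♣.
   .......................♣.....♣.
   ....................♣♣♣........
   ...............................
   ...............................
   ...............................
   ...............................
   ........................#......
   ...............................
   ....................♣..........
   ..............@...♣.♣..........
   ....................♣..........
   ...............................
   ...............^...........##..
   ...............^...............
   ....═.════════════════════════.
   .~......................~~.....
   ~.~.....................~~^.^..
   .♣~...~..................~.^...
   ..♣═══~════.═══..═════════.....
   ♣♣...~~........................
                                  
                                  


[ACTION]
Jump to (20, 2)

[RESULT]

                                  
                                  
                                  
                                  
                                  
                                  
                                  
                                  
                                  
                                  
.............................     
..................♣.......♣..     
.................@..♣.....♣..     
.................♣♣♣.........     
.............................     
.............................     
.............................     
.............................     
.....................#.......     
.............................     
.................♣...........     
...............♣.♣...........     
.................♣...........     
.............................     
............^...........##...     


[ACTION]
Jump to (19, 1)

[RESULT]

                                  
                                  
                                  
                                  
                                  
                                  
                                  
                                  
                                  
                                  
                                  
..............................    
.................@.♣.......♣..    
.....................♣.....♣..    
..................♣♣♣.........    
..............................    
..............................    
..............................    
..............................    
......................#.......    
..............................    
..................♣...........    
................♣.♣...........    
..................♣...........    
..............................    


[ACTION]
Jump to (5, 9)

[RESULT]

                                  
                                  
                                  
            ......................
            .....................♣
            ......................
            ....................♣♣
            ......................
            ......................
            ......................
            ......................
            ......................
            .....@................
            ....................♣.
            ..................♣.♣.
            ....................♣.
            ......................
            ...............^......
            ...............^......
            ....═.════════════════
            .~....................
            ~.~...................
            .♣~...~...............
            ..♣═══~════.═══..═════
            ♣♣...~~...............
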